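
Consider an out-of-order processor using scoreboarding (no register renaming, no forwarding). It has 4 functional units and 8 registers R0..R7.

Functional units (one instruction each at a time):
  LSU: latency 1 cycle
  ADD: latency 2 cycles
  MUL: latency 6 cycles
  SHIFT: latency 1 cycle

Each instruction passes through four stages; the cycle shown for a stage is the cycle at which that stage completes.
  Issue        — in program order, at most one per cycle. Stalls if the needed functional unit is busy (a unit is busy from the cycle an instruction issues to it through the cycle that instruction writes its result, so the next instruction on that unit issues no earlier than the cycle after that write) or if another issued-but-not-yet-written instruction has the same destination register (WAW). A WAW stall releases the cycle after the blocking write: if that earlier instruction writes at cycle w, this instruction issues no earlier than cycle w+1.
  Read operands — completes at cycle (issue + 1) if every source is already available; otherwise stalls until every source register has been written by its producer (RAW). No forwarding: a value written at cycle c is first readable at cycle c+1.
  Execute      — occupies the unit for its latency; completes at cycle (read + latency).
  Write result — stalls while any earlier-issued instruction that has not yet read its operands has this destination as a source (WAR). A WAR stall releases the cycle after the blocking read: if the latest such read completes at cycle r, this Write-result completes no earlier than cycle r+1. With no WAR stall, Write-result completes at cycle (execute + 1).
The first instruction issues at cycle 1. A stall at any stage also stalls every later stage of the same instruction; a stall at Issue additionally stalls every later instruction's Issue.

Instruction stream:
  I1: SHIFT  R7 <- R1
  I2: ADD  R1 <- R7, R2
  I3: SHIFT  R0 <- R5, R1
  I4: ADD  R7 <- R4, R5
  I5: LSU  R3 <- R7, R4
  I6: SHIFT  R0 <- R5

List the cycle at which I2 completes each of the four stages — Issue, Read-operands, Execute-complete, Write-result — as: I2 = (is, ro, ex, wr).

1) issue 1, read 2, done 3, write 4
2) issue 2, read 5, done 7, write 8  <RAW R7: wait I1 write@4>
3) issue 5, read 9, done 10, write 11  <struct: SHIFT busy until I1 writes@4 / RAW R1: wait I2 write@8>
4) issue 9, read 10, done 12, write 13  <struct: ADD busy until I2 writes@8>
5) issue 10, read 14, done 15, write 16  <RAW R7: wait I4 write@13>
6) issue 12, read 13, done 14, write 15  <struct: SHIFT busy until I3 writes@11>

I2 = (2, 5, 7, 8)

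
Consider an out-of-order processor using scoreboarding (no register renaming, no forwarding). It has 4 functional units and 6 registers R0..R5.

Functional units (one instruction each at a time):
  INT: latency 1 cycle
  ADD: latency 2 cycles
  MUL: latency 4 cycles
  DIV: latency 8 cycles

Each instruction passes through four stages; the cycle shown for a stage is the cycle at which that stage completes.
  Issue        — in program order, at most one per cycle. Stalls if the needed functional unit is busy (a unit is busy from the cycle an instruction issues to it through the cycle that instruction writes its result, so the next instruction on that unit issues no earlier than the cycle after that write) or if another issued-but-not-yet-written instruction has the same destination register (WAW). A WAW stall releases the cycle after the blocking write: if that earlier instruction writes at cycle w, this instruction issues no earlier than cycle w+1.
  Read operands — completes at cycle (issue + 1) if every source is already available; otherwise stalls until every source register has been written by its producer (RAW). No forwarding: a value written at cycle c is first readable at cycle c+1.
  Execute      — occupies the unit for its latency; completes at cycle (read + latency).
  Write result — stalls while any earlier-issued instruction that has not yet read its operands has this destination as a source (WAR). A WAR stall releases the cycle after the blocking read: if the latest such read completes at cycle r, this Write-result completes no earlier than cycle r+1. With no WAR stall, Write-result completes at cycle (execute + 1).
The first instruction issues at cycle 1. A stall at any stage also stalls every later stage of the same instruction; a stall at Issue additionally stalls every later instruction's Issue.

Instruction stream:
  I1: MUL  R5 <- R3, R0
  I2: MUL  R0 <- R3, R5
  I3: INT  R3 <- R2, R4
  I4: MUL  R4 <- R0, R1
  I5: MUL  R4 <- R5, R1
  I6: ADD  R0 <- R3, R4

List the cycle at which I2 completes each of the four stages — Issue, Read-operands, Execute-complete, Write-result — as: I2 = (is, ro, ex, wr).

cycle 1: I1 dispatched to MUL
cycle 2: I1 operands ready
cycle 6: I1 complete
cycle 7: R5←I1
cycle 8: I2 dispatched to MUL
cycle 9: I2 operands ready, I3 dispatched to INT
cycle 10: I3 operands ready
cycle 11: I3 complete
cycle 12: R3←I3
cycle 13: I2 complete
cycle 14: R0←I2
cycle 15: I4 dispatched to MUL
cycle 16: I4 operands ready
cycle 20: I4 complete
cycle 21: R4←I4
cycle 22: I5 dispatched to MUL
cycle 23: I5 operands ready, I6 dispatched to ADD
cycle 27: I5 complete
cycle 28: R4←I5
cycle 29: I6 operands ready
cycle 31: I6 complete
cycle 32: R0←I6

I2 = (8, 9, 13, 14)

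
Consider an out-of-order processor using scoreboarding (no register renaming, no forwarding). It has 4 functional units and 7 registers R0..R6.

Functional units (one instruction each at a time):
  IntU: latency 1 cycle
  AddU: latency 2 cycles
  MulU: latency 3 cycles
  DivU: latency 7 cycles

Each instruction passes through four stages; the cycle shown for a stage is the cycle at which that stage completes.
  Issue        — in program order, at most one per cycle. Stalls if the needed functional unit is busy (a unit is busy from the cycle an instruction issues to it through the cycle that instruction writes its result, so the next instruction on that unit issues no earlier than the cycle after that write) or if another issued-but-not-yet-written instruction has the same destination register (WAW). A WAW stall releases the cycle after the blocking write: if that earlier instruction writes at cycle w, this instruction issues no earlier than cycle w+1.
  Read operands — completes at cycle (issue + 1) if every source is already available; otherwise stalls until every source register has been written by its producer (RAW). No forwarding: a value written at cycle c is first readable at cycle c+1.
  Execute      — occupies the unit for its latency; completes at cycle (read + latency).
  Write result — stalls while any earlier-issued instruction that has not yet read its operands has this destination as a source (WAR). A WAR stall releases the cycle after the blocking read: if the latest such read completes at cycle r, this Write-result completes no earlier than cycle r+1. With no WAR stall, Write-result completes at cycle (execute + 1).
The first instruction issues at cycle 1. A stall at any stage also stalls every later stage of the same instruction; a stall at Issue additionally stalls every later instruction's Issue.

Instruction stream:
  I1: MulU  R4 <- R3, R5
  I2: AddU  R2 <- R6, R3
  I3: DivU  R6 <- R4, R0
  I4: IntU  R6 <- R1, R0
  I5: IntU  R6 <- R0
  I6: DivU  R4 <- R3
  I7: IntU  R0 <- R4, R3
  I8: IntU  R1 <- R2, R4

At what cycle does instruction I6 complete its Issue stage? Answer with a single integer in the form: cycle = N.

  I1 | 1 | 2 | 5 | 6
  I2 | 2 | 3 | 5 | 6
  I3 | 3 | 7 | 14 | 15   RAW R4: wait I1 write@6
  I4 | 16 | 17 | 18 | 19   WAW R6: wait I3 write@15
  I5 | 20 | 21 | 22 | 23   struct: IntU busy until I4 writes@19
  I6 | 21 | 22 | 29 | 30
  I7 | 24 | 31 | 32 | 33   struct: IntU busy until I5 writes@23 · RAW R4: wait I6 write@30
  I8 | 34 | 35 | 36 | 37   struct: IntU busy until I7 writes@33

cycle = 21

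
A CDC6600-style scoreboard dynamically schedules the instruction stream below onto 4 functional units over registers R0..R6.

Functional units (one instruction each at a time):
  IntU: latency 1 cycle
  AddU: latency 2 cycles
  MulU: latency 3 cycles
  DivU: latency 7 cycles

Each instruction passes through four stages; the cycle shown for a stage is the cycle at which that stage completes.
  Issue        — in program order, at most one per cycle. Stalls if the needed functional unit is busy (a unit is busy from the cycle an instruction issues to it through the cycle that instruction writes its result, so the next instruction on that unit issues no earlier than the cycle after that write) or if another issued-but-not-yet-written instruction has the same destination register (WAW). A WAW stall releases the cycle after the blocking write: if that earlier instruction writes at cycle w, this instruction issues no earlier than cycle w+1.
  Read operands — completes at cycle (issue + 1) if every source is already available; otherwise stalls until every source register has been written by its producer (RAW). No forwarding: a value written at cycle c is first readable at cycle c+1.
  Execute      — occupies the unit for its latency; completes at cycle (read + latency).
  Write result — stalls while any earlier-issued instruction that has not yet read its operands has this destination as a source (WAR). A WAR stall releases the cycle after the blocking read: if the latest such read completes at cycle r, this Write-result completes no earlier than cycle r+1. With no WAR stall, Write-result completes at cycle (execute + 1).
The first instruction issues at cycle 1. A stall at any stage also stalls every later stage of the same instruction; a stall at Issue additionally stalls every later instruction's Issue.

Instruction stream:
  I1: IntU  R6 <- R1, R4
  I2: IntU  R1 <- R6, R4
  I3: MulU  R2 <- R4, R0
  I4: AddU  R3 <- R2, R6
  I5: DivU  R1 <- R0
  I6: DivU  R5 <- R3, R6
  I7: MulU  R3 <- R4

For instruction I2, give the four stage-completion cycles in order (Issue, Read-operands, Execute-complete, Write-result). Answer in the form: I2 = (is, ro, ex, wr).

I2 = (5, 6, 7, 8)

I1: IS=1 RO=2 EX=3 WR=4
I2: IS=5 RO=6 EX=7 WR=8  [struct: IntU busy until I1 writes@4]
I3: IS=6 RO=7 EX=10 WR=11
I4: IS=7 RO=12 EX=14 WR=15  [RAW R2: wait I3 write@11]
I5: IS=9 RO=10 EX=17 WR=18  [WAW R1: wait I2 write@8]
I6: IS=19 RO=20 EX=27 WR=28  [struct: DivU busy until I5 writes@18]
I7: IS=20 RO=21 EX=24 WR=25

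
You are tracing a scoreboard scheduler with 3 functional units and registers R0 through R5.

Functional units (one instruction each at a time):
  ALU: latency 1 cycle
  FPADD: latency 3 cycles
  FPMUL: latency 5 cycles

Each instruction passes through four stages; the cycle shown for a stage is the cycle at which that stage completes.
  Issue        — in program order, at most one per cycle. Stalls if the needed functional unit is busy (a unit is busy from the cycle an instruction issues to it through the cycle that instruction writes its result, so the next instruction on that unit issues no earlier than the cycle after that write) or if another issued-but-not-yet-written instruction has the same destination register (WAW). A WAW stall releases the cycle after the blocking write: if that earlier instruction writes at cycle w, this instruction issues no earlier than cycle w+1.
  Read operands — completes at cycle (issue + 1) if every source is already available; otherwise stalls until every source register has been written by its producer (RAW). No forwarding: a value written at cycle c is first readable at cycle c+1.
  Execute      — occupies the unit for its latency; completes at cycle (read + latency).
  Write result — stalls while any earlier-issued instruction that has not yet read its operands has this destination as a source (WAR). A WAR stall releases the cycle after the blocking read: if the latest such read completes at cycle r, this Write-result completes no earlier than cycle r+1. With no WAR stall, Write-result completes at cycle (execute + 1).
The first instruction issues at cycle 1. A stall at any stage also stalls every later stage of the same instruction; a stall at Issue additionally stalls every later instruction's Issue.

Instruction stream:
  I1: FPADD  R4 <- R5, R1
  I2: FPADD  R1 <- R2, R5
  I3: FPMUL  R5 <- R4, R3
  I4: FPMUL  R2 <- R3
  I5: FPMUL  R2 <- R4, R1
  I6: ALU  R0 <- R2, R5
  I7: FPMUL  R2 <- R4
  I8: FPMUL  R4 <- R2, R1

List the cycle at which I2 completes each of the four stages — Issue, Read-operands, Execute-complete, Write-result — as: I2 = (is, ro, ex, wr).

I2 = (7, 8, 11, 12)

  I1 | 1 | 2 | 5 | 6
  I2 | 7 | 8 | 11 | 12   struct: FPADD busy until I1 writes@6
  I3 | 8 | 9 | 14 | 15
  I4 | 16 | 17 | 22 | 23   struct: FPMUL busy until I3 writes@15
  I5 | 24 | 25 | 30 | 31   struct: FPMUL busy until I4 writes@23
  I6 | 25 | 32 | 33 | 34   RAW R2: wait I5 write@31
  I7 | 32 | 33 | 38 | 39   struct: FPMUL busy until I5 writes@31
  I8 | 40 | 41 | 46 | 47   struct: FPMUL busy until I7 writes@39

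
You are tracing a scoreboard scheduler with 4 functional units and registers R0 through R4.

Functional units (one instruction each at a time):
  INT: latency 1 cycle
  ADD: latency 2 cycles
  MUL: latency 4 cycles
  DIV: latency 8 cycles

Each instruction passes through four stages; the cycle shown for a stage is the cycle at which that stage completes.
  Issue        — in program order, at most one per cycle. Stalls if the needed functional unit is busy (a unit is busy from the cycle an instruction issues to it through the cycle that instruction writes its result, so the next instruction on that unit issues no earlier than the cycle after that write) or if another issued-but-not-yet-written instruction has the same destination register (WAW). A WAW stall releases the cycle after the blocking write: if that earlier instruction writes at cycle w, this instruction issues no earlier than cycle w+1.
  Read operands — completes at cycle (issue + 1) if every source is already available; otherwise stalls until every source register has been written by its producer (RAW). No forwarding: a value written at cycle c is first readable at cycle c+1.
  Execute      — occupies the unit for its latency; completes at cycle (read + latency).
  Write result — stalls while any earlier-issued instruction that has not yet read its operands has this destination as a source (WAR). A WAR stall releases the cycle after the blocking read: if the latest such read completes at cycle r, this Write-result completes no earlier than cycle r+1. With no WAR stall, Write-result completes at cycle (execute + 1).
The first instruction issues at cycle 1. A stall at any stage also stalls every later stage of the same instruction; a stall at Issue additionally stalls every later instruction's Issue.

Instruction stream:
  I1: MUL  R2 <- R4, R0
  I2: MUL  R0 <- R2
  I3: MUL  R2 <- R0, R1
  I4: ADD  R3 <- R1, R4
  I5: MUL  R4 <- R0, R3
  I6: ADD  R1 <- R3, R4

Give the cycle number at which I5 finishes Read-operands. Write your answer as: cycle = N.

cycle = 23

t=1  issue I1 (MUL)
t=2  I1 read-ops
t=6  I1 finished on MUL
t=7  I1→R2
t=8  issue I2 (MUL)
t=9  I2 read-ops
t=13  I2 finished on MUL
t=14  I2→R0
t=15  issue I3 (MUL)
t=16  I3 read-ops, issue I4 (ADD)
t=17  I4 read-ops
t=19  I4 finished on ADD
t=20  I3 finished on MUL, I4→R3
t=21  I3→R2
t=22  issue I5 (MUL)
t=23  I5 read-ops, issue I6 (ADD)
t=27  I5 finished on MUL
t=28  I5→R4
t=29  I6 read-ops
t=31  I6 finished on ADD
t=32  I6→R1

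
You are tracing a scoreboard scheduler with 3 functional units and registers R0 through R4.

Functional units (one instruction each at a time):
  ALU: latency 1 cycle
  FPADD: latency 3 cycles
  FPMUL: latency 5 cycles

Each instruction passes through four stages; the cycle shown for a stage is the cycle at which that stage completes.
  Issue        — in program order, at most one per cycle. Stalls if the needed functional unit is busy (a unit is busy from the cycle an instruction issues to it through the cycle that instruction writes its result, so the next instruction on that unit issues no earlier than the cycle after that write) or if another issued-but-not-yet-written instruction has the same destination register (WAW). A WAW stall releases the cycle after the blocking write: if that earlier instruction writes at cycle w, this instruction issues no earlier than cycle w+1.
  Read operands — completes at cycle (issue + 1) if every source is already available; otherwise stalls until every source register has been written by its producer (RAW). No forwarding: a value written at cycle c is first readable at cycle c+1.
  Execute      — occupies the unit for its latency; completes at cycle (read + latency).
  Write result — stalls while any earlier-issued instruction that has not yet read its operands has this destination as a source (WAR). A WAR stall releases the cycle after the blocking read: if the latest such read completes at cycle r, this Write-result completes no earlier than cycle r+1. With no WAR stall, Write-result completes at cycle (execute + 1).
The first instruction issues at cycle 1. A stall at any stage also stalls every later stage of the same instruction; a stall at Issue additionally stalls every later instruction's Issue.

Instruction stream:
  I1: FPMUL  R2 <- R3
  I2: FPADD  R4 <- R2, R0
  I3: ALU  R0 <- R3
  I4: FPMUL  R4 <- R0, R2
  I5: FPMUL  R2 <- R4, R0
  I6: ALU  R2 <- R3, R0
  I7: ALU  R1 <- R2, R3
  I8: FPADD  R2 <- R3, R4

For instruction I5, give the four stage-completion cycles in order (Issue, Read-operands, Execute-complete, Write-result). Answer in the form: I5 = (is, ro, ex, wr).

I5 = (22, 23, 28, 29)

1) issue 1, read 2, done 7, write 8
2) issue 2, read 9, done 12, write 13  <RAW R2: wait I1 write@8>
3) issue 3, read 4, done 5, write 10  <WAR R0: wait I2 read@9>
4) issue 14, read 15, done 20, write 21  <WAW R4: wait I2 write@13>
5) issue 22, read 23, done 28, write 29  <struct: FPMUL busy until I4 writes@21>
6) issue 30, read 31, done 32, write 33  <WAW R2: wait I5 write@29>
7) issue 34, read 35, done 36, write 37  <struct: ALU busy until I6 writes@33>
8) issue 35, read 36, done 39, write 40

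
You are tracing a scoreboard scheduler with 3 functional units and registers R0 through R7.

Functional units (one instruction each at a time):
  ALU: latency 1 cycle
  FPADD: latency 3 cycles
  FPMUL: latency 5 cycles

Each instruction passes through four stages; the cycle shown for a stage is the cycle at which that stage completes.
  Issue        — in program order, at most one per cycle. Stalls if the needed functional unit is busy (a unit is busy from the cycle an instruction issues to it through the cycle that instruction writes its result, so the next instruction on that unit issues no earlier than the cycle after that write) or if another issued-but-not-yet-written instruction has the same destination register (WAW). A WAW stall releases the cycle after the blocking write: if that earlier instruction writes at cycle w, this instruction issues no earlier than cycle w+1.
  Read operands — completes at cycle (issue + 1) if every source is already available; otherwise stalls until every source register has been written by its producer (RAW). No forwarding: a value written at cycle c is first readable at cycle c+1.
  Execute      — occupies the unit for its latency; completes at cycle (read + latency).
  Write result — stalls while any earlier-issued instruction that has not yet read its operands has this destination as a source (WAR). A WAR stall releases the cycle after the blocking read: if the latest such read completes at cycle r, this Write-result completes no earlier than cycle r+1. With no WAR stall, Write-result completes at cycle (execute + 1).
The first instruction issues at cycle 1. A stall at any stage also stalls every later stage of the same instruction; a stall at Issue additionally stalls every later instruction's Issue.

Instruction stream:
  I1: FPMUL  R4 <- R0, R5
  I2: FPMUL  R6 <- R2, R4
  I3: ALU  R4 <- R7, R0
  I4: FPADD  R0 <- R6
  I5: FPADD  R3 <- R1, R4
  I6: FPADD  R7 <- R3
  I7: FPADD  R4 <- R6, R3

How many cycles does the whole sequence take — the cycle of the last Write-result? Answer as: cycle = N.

  I1 | 1 | 2 | 7 | 8
  I2 | 9 | 10 | 15 | 16   struct: FPMUL busy until I1 writes@8
  I3 | 10 | 11 | 12 | 13
  I4 | 11 | 17 | 20 | 21   RAW R6: wait I2 write@16
  I5 | 22 | 23 | 26 | 27   struct: FPADD busy until I4 writes@21
  I6 | 28 | 29 | 32 | 33   struct: FPADD busy until I5 writes@27
  I7 | 34 | 35 | 38 | 39   struct: FPADD busy until I6 writes@33

cycle = 39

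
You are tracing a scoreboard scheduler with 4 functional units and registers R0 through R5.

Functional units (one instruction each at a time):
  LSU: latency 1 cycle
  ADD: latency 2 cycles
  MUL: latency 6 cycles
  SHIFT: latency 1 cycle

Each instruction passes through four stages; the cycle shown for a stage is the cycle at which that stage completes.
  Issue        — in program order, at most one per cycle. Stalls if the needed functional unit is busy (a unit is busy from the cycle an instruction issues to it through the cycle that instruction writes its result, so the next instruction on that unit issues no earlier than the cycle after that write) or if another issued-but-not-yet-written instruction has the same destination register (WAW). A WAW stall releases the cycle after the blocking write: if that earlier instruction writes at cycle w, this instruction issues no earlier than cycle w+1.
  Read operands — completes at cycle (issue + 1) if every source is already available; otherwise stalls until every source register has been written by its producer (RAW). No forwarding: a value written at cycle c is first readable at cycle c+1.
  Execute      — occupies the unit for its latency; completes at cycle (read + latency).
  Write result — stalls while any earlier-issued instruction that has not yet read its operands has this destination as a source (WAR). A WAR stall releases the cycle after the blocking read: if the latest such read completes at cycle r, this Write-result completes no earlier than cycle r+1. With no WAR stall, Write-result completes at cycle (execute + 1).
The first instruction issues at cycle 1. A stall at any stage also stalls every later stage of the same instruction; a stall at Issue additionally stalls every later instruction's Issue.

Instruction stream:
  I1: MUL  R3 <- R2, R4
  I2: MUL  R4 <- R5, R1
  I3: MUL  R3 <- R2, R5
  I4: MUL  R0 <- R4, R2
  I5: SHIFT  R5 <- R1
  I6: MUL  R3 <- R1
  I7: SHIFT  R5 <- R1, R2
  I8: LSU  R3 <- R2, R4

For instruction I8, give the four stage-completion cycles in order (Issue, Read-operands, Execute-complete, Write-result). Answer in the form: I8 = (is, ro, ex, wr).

1) issue 1, read 2, done 8, write 9
2) issue 10, read 11, done 17, write 18  <struct: MUL busy until I1 writes@9>
3) issue 19, read 20, done 26, write 27  <struct: MUL busy until I2 writes@18>
4) issue 28, read 29, done 35, write 36  <struct: MUL busy until I3 writes@27>
5) issue 29, read 30, done 31, write 32
6) issue 37, read 38, done 44, write 45  <struct: MUL busy until I4 writes@36>
7) issue 38, read 39, done 40, write 41
8) issue 46, read 47, done 48, write 49  <WAW R3: wait I6 write@45>

I8 = (46, 47, 48, 49)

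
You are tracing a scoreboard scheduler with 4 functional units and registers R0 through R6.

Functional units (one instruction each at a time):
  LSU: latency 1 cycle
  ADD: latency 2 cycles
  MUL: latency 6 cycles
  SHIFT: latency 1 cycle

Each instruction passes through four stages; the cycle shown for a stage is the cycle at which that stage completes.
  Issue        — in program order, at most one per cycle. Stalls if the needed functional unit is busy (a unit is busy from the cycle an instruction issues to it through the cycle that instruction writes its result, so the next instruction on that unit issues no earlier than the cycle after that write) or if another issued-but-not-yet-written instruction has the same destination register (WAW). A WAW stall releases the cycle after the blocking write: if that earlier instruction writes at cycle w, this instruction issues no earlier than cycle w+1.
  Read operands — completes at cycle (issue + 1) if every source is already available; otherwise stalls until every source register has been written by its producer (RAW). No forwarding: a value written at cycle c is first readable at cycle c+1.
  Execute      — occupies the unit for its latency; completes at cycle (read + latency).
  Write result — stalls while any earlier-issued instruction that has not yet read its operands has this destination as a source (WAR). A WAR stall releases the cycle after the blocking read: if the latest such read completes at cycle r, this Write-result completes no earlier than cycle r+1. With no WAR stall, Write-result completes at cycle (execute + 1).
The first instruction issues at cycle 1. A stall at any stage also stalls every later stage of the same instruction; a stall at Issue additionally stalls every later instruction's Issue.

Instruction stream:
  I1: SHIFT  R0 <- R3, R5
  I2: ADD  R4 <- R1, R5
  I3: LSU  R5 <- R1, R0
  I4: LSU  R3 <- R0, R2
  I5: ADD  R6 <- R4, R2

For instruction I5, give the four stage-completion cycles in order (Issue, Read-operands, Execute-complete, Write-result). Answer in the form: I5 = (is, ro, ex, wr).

I5 = (9, 10, 12, 13)

[1] I1 issues→SHIFT
[2] I1 reads, I2 issues→ADD
[3] I1 exec-done, I2 reads, I3 issues→LSU
[4] I1 writes R0
[5] I2 exec-done, I3 reads
[6] I2 writes R4, I3 exec-done
[7] I3 writes R5
[8] I4 issues→LSU
[9] I4 reads, I5 issues→ADD
[10] I4 exec-done, I5 reads
[11] I4 writes R3
[12] I5 exec-done
[13] I5 writes R6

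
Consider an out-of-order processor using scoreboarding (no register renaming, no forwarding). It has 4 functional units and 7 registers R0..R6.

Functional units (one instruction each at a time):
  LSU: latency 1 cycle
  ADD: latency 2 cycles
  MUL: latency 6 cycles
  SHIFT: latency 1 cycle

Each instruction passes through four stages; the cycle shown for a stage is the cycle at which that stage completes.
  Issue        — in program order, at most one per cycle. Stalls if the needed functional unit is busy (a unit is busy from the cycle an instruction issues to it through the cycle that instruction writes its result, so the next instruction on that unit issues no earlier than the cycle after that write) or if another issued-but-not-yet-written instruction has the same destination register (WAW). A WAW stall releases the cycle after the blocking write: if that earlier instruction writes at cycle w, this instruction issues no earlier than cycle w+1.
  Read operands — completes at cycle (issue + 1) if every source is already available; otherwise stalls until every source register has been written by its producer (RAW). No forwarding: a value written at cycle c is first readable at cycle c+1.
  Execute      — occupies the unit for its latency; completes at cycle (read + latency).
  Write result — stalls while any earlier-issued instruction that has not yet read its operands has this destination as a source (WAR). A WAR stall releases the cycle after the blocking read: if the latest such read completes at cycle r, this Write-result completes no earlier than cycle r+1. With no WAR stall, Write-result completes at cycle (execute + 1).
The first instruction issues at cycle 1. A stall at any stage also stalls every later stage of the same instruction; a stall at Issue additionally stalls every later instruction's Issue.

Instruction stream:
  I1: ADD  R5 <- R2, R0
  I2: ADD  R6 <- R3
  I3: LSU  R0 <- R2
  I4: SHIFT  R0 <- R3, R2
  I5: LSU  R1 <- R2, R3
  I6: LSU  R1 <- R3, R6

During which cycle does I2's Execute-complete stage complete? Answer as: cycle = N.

cycle = 9

I1  is:1  ro:2  ex:4  wr:5
I2  is:6  ro:7  ex:9  wr:10  — struct: ADD busy until I1 writes@5
I3  is:7  ro:8  ex:9  wr:10
I4  is:11  ro:12  ex:13  wr:14  — WAW R0: wait I3 write@10
I5  is:12  ro:13  ex:14  wr:15
I6  is:16  ro:17  ex:18  wr:19  — struct: LSU busy until I5 writes@15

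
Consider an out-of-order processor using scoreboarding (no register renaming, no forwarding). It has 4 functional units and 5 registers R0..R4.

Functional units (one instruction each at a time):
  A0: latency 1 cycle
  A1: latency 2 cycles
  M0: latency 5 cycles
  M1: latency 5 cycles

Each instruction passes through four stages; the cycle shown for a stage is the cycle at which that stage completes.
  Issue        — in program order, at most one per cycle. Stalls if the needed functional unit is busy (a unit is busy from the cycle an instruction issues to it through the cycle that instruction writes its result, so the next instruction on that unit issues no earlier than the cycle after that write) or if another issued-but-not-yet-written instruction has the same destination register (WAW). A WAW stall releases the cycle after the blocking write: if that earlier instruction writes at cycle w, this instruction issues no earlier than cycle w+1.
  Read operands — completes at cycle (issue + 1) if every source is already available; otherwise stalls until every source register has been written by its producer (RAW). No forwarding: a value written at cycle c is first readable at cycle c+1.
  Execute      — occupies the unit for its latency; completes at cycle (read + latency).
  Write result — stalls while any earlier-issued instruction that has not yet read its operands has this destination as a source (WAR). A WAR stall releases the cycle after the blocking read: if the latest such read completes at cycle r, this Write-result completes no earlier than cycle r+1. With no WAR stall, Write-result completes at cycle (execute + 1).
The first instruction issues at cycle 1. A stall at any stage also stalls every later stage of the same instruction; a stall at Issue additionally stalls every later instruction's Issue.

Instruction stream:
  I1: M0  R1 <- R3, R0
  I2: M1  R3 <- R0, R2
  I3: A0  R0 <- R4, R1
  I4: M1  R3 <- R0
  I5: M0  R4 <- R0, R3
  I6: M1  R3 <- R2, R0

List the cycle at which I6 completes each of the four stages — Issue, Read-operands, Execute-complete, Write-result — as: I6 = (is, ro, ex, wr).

I6 = (19, 20, 25, 26)

I1  is:1  ro:2  ex:7  wr:8
I2  is:2  ro:3  ex:8  wr:9
I3  is:3  ro:9  ex:10  wr:11  — RAW R1: wait I1 write@8
I4  is:10  ro:12  ex:17  wr:18  — struct: M1 busy until I2 writes@9, RAW R0: wait I3 write@11
I5  is:11  ro:19  ex:24  wr:25  — RAW R3: wait I4 write@18
I6  is:19  ro:20  ex:25  wr:26  — struct: M1 busy until I4 writes@18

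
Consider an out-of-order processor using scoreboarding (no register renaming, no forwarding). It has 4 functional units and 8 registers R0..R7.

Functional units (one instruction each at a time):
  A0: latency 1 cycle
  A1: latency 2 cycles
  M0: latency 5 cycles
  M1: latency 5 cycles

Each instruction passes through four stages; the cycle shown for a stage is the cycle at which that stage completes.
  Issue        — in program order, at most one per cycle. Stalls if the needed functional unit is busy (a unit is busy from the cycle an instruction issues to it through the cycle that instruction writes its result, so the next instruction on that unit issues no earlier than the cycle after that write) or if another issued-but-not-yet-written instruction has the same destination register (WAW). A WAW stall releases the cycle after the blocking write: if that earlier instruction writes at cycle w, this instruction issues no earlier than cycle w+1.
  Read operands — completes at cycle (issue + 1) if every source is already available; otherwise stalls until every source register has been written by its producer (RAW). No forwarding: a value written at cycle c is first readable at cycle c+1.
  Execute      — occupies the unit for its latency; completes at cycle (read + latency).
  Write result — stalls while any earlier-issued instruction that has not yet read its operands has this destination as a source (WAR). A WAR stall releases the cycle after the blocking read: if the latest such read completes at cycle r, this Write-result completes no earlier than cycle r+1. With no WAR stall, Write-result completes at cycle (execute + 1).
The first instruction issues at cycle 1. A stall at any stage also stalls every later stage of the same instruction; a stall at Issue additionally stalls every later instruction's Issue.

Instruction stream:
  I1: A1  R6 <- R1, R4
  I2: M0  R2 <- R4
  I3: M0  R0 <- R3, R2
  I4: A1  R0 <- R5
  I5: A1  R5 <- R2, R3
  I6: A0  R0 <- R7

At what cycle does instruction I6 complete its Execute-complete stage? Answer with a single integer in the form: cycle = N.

cycle 1: I1 dispatched to A1
cycle 2: I1 operands ready · I2 dispatched to M0
cycle 3: I2 operands ready
cycle 4: I1 complete
cycle 5: R6←I1
cycle 8: I2 complete
cycle 9: R2←I2
cycle 10: I3 dispatched to M0
cycle 11: I3 operands ready
cycle 16: I3 complete
cycle 17: R0←I3
cycle 18: I4 dispatched to A1
cycle 19: I4 operands ready
cycle 21: I4 complete
cycle 22: R0←I4
cycle 23: I5 dispatched to A1
cycle 24: I5 operands ready · I6 dispatched to A0
cycle 25: I6 operands ready
cycle 26: I5 complete · I6 complete
cycle 27: R5←I5 · R0←I6

cycle = 26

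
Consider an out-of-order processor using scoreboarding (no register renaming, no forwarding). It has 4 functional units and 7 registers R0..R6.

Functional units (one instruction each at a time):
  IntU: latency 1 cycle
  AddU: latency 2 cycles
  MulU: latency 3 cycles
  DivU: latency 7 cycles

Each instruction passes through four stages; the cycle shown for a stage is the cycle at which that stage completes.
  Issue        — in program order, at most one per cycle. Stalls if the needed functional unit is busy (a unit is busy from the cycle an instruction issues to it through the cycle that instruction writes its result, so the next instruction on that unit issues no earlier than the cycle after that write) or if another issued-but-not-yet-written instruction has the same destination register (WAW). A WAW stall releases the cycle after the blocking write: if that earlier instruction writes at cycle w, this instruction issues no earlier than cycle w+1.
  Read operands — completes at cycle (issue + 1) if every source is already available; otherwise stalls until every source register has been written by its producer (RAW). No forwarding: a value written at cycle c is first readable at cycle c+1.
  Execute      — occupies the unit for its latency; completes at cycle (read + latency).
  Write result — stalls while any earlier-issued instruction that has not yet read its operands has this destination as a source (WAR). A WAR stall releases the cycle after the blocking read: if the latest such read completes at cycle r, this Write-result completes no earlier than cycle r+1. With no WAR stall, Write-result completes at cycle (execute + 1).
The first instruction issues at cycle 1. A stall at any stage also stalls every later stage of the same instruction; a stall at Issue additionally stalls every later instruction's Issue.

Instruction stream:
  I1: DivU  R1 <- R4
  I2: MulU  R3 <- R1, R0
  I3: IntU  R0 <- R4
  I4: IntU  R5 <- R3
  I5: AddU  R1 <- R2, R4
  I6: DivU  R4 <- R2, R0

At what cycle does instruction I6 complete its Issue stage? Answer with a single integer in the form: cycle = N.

1) issue 1, read 2, done 9, write 10
2) issue 2, read 11, done 14, write 15  <RAW R1: wait I1 write@10>
3) issue 3, read 4, done 5, write 12  <WAR R0: wait I2 read@11>
4) issue 13, read 16, done 17, write 18  <struct: IntU busy until I3 writes@12 / RAW R3: wait I2 write@15>
5) issue 14, read 15, done 17, write 18
6) issue 15, read 16, done 23, write 24

cycle = 15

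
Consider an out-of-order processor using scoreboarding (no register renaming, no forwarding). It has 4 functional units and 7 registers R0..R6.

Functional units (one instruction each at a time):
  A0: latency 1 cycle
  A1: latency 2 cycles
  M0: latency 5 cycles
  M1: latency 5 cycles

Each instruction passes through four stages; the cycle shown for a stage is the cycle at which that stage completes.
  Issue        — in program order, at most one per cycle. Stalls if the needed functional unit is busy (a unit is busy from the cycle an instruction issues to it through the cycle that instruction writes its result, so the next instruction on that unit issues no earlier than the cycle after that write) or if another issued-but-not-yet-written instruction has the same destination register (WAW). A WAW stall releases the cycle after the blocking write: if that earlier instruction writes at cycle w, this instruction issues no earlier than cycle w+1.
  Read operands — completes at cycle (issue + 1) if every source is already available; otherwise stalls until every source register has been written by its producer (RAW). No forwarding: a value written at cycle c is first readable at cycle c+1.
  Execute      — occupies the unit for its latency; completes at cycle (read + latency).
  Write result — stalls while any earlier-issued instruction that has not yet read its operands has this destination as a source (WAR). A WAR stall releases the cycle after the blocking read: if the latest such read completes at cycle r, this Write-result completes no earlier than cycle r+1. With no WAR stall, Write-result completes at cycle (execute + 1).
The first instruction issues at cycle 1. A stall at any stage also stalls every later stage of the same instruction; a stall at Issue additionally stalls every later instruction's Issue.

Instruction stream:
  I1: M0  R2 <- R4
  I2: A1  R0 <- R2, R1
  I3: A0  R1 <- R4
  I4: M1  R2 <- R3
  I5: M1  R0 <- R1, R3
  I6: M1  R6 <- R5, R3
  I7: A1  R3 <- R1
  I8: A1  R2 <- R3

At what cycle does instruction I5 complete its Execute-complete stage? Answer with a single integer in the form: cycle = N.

I1  is:1  ro:2  ex:7  wr:8
I2  is:2  ro:9  ex:11  wr:12  — RAW R2: wait I1 write@8
I3  is:3  ro:4  ex:5  wr:10  — WAR R1: wait I2 read@9
I4  is:9  ro:10  ex:15  wr:16  — WAW R2: wait I1 write@8
I5  is:17  ro:18  ex:23  wr:24  — struct: M1 busy until I4 writes@16
I6  is:25  ro:26  ex:31  wr:32  — struct: M1 busy until I5 writes@24
I7  is:26  ro:27  ex:29  wr:30
I8  is:31  ro:32  ex:34  wr:35  — struct: A1 busy until I7 writes@30

cycle = 23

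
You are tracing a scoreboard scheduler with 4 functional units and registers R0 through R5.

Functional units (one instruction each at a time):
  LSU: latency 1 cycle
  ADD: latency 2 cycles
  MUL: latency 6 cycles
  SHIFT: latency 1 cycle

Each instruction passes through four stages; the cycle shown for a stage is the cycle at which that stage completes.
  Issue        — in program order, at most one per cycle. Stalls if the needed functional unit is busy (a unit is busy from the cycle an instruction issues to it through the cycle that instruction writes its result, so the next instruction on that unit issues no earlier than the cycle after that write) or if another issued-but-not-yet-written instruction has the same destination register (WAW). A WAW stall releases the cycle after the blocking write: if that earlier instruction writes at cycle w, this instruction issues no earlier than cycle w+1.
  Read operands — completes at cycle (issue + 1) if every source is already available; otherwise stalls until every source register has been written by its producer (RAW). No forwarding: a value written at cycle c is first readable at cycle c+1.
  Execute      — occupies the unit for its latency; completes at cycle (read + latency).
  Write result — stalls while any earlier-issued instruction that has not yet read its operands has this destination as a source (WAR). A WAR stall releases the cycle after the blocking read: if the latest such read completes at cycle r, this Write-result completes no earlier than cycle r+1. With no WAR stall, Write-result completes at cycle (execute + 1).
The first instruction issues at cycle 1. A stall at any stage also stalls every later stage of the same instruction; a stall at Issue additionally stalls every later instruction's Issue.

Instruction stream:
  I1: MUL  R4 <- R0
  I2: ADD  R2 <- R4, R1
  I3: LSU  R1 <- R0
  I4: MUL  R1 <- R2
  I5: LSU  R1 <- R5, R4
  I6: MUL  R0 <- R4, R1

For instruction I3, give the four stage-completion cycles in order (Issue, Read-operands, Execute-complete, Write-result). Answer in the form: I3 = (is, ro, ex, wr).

c1: I1 dispatched to MUL
c2: I1 operands ready, I2 dispatched to ADD
c3: I3 dispatched to LSU
c4: I3 operands ready
c5: I3 complete
c8: I1 complete
c9: R4←I1
c10: I2 operands ready
c11: R1←I3
c12: I2 complete, I4 dispatched to MUL
c13: R2←I2
c14: I4 operands ready
c20: I4 complete
c21: R1←I4
c22: I5 dispatched to LSU
c23: I5 operands ready, I6 dispatched to MUL
c24: I5 complete
c25: R1←I5
c26: I6 operands ready
c32: I6 complete
c33: R0←I6

I3 = (3, 4, 5, 11)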